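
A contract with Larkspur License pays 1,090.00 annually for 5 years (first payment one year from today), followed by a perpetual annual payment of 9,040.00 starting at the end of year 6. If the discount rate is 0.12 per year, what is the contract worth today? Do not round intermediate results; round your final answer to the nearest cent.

46675.36

PV of 5-year annuity: 1,090.00 × [1 − (1+0.12)^−5] / 0.12 = 3929.20606
Perpetuity value at year 5: 9,040.00 / 0.12 = 75333.33333
PV of perpetuity: 75333.33333 / (1+0.12)^5 = 42746.15646
Total PV = 3929.20606 + 42746.15646 = 46675.36252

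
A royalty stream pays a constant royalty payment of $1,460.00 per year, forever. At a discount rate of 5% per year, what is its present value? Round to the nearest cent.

Level perpetuity: PV = C / r = $1,460.00 / 0.05 = $29,200.00

$29200.00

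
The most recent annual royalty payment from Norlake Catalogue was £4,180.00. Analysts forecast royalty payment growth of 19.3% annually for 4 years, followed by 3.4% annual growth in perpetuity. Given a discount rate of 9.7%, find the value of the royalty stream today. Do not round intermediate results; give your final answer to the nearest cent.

£116672.63

D_1 = 4986.74000
D_2 = 5949.18082
D_3 = 7097.37272
D_4 = 8467.16565
Terminal value at year 4: TV = D_4×(1+g_2)/(r−g_2) = 8755.04929/0.063 = 138969.03627
P_0 = D_1/(1+r)^1 + D_2/(1+r)^2 + D_3/(1+r)^3 + D_4/(1+r)^4 + TV/(1+r)^4
    = 4545.79763 + 4943.60672 + 5376.22864 + 5846.70991 + 95960.28640 = 116672.62929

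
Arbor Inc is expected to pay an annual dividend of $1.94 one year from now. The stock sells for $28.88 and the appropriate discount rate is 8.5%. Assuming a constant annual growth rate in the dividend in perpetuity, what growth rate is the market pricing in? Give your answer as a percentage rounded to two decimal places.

P = D₁/(r−g) ⇒ g = r − D₁/P = 0.085 − $1.94/$28.88 = 0.017825

1.78%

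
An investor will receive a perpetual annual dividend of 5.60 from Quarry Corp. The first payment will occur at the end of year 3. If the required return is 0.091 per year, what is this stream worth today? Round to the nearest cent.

Value at end of year 2: C / r = 5.60 / 0.091 = 61.5385
Discount to today: PV = 61.5385 / (1 + 0.091)^2 = 61.5385 / 1.190281 = 51.70

51.70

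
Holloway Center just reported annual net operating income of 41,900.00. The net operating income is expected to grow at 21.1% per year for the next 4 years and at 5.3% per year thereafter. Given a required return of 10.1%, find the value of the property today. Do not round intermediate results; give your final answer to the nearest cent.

D_1 = 50740.90000
D_2 = 61447.22990
D_3 = 74412.59541
D_4 = 90113.65304
Terminal value at year 4: TV = D_4×(1+g_2)/(r−g_2) = 94889.67665/0.048 = 1976868.26357
P_0 = D_1/(1+r)^1 + D_2/(1+r)^2 + D_3/(1+r)^3 + D_4/(1+r)^4 + TV/(1+r)^4
    = 46086.19437 + 50690.62796 + 55755.08670 + 61325.53133 + 1345328.84352 = 1559186.28387

1559186.28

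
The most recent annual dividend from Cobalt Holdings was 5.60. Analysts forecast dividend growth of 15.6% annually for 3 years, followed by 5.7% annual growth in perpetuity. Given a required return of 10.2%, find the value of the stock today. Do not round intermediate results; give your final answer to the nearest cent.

D_1 = 6.47360
D_2 = 7.48348
D_3 = 8.65090
Terminal value at year 3: TV = D_3×(1+g_2)/(r−g_2) = 9.14401/0.045 = 203.20014
P_0 = D_1/(1+r)^1 + D_2/(1+r)^2 + D_3/(1+r)^3 + TV/(1+r)^3
    = 5.87441 + 6.16227 + 6.46423 + 151.83756 = 170.33847

170.34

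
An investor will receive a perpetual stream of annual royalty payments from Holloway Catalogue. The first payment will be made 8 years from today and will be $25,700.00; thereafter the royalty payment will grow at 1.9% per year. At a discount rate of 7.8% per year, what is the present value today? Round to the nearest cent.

Value at end of year 7: C₁ / (r − g) = $25,700.00 / (0.078 − 0.019) = $435,593.2203
Discount to today: PV = $435,593.2203 / (1 + 0.078)^7 = $435,593.2203 / 1.691731 = $257,483.73

$257483.73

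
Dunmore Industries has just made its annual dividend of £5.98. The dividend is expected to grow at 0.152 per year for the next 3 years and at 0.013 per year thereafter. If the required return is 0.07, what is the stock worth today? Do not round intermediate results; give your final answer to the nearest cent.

£153.46

D_1 = 6.88896
D_2 = 7.93608
D_3 = 9.14237
Terminal value at year 3: TV = D_3×(1+g_2)/(r−g_2) = 9.26122/0.057 = 162.47749
P_0 = D_1/(1+r)^1 + D_2/(1+r)^2 + D_3/(1+r)^3 + TV/(1+r)^3
    = 6.43828 + 6.93168 + 7.46289 + 132.63003 = 153.46289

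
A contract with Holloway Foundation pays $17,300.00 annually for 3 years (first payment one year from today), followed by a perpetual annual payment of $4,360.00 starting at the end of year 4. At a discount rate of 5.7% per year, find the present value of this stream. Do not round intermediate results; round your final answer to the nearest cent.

PV of 3-year annuity: $17,300.00 × [1 − (1+0.057)^−3] / 0.057 = 46500.98289
Perpetuity value at year 3: $4,360.00 / 0.057 = 76491.22807
PV of perpetuity: 76491.22807 / (1+0.057)^3 = 64771.90521
Total PV = 46500.98289 + 64771.90521 = 111272.88810

$111272.89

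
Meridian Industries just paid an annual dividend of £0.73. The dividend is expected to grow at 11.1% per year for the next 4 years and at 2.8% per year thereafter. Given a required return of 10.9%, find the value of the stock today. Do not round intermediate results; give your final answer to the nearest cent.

£12.26

D_1 = 0.81103
D_2 = 0.90105
D_3 = 1.00107
D_4 = 1.11219
Terminal value at year 4: TV = D_4×(1+g_2)/(r−g_2) = 1.14333/0.081 = 14.11521
P_0 = D_1/(1+r)^1 + D_2/(1+r)^2 + D_3/(1+r)^3 + D_4/(1+r)^4 + TV/(1+r)^4
    = 0.73132 + 0.73264 + 0.73396 + 0.73528 + 9.33171 = 12.26489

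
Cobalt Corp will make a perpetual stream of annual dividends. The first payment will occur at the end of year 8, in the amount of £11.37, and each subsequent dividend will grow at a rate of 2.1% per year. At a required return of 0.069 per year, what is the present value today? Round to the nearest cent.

Value at end of year 7: C₁ / (r − g) = £11.37 / (0.069 − 0.021) = £236.8750
Discount to today: PV = £236.8750 / (1 + 0.069)^7 = £236.8750 / 1.595306 = £148.48

£148.48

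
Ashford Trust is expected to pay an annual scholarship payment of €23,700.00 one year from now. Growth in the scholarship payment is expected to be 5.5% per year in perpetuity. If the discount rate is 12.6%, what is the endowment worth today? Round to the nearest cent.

€333802.82

Growing perpetuity: P = D₁ / (r − g) = €23,700.0000 / (0.126 − 0.055) = €333,802.82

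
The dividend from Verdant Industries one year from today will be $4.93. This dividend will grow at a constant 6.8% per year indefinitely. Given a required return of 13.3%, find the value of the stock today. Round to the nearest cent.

$75.85

Growing perpetuity: P = D₁ / (r − g) = $4.9300 / (0.133 − 0.068) = $75.85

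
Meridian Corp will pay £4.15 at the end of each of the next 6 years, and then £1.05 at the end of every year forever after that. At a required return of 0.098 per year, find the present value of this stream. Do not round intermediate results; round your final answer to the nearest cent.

PV of 6-year annuity: £4.15 × [1 − (1+0.098)^−6] / 0.098 = 18.18076
Perpetuity value at year 6: £1.05 / 0.098 = 10.71429
PV of perpetuity: 10.71429 / (1+0.098)^6 = 6.11433
Total PV = 18.18076 + 6.11433 = 24.29509

£24.30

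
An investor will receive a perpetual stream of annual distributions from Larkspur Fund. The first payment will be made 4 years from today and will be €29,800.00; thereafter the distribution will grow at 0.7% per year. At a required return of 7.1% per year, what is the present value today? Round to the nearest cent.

€379025.02

Value at end of year 3: C₁ / (r − g) = €29,800.00 / (0.071 − 0.007) = €465,625.0000
Discount to today: PV = €465,625.0000 / (1 + 0.071)^3 = €465,625.0000 / 1.228481 = €379,025.02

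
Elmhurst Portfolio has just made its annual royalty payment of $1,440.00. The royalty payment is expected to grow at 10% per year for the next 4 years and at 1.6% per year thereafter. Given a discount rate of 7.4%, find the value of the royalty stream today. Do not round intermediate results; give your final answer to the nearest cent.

$33874.74

D_1 = 1584.00000
D_2 = 1742.40000
D_3 = 1916.64000
D_4 = 2108.30400
Terminal value at year 4: TV = D_4×(1+g_2)/(r−g_2) = 2142.03686/0.058 = 36931.67007
P_0 = D_1/(1+r)^1 + D_2/(1+r)^2 + D_3/(1+r)^3 + D_4/(1+r)^4 + TV/(1+r)^4
    = 1474.86034 + 1510.56459 + 1547.13319 + 1584.58707 + 27757.59416 = 33874.73934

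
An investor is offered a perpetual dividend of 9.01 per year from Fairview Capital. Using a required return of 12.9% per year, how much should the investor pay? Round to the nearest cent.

69.84

Level perpetuity: PV = C / r = 9.01 / 0.129 = 69.84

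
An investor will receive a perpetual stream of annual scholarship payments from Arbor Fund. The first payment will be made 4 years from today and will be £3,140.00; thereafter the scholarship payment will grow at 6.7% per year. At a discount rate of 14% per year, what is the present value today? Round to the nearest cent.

Value at end of year 3: C₁ / (r − g) = £3,140.00 / (0.14 − 0.067) = £43,013.6986
Discount to today: PV = £43,013.6986 / (1 + 0.14)^3 = £43,013.6986 / 1.481544 = £29,033.02

£29033.02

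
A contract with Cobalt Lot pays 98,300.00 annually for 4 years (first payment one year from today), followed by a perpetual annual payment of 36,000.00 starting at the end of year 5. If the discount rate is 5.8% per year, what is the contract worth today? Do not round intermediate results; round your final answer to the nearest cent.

PV of 4-year annuity: 98,300.00 × [1 − (1+0.058)^−4] / 0.058 = 342185.63236
Perpetuity value at year 4: 36,000.00 / 0.058 = 620689.65517
PV of perpetuity: 620689.65517 / (1+0.058)^4 = 495372.43477
Total PV = 342185.63236 + 495372.43477 = 837558.06714

837558.07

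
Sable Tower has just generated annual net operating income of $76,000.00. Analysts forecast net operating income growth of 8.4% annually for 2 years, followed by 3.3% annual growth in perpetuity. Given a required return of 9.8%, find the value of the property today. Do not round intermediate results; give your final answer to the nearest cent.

D_1 = 82384.00000
D_2 = 89304.25600
Terminal value at year 2: TV = D_2×(1+g_2)/(r−g_2) = 92251.29645/0.065 = 1419250.71458
P_0 = D_1/(1+r)^1 + D_2/(1+r)^2 + TV/(1+r)^2
    = 75030.96539 + 74074.28642 + 1177211.35181 = 1326316.60361

$1326316.60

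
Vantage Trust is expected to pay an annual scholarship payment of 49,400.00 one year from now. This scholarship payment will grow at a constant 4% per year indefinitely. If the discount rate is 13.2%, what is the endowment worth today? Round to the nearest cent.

536956.52

Growing perpetuity: P = D₁ / (r − g) = 49,400.0000 / (0.132 − 0.04) = 536,956.52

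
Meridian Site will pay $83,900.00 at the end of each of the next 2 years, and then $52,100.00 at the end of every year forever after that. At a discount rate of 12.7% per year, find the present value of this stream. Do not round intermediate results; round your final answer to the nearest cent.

PV of 2-year annuity: $83,900.00 × [1 − (1+0.127)^−2] / 0.127 = 140501.71282
Perpetuity value at year 2: $52,100.00 / 0.127 = 410236.22047
PV of perpetuity: 410236.22047 / (1+0.127)^2 = 322987.83862
Total PV = 140501.71282 + 322987.83862 = 463489.55143

$463489.55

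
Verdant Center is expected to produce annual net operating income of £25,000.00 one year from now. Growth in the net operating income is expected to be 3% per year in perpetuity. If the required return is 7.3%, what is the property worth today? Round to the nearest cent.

£581395.35

Growing perpetuity: P = D₁ / (r − g) = £25,000.0000 / (0.073 − 0.03) = £581,395.35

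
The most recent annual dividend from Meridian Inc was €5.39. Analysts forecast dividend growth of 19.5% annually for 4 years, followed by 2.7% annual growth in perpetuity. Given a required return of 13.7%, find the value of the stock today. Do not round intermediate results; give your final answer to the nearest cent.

D_1 = 6.44105
D_2 = 7.69705
D_3 = 9.19798
D_4 = 10.99159
Terminal value at year 4: TV = D_4×(1+g_2)/(r−g_2) = 11.28836/0.11 = 102.62145
P_0 = D_1/(1+r)^1 + D_2/(1+r)^2 + D_3/(1+r)^3 + D_4/(1+r)^4 + TV/(1+r)^4
    = 5.66495 + 5.95393 + 6.25765 + 6.57686 + 61.40395 = 85.85733

€85.86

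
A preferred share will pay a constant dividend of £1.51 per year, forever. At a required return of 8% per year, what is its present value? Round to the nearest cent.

Level perpetuity: PV = C / r = £1.51 / 0.08 = £18.88

£18.88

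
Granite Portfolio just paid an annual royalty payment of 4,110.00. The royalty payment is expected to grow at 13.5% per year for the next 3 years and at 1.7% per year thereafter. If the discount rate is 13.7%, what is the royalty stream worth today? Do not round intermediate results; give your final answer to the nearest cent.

D_1 = 4664.85000
D_2 = 5294.60475
D_3 = 6009.37639
Terminal value at year 3: TV = D_3×(1+g_2)/(r−g_2) = 6111.53579/0.12 = 50929.46492
P_0 = D_1/(1+r)^1 + D_2/(1+r)^2 + D_3/(1+r)^3 + TV/(1+r)^3
    = 4102.77045 + 4095.55361 + 4088.34947 + 34648.76179 = 46935.43533

46935.44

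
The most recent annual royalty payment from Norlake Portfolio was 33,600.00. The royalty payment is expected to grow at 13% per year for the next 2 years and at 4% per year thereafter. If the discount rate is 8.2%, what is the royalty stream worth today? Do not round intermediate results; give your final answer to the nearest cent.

979194.09

D_1 = 37968.00000
D_2 = 42903.84000
Terminal value at year 2: TV = D_2×(1+g_2)/(r−g_2) = 44619.99360/0.042 = 1062380.80000
P_0 = D_1/(1+r)^1 + D_2/(1+r)^2 + TV/(1+r)^2
    = 35090.57301 + 36647.27126 + 907456.24075 = 979194.08503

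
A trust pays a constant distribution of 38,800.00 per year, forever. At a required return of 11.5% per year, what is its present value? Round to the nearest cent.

Level perpetuity: PV = C / r = 38,800.00 / 0.115 = 337,391.30

337391.30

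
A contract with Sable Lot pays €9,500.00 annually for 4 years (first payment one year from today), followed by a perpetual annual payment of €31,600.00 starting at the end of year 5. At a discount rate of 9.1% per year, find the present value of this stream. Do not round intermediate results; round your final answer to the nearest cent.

€275811.81

PV of 4-year annuity: €9,500.00 × [1 − (1+0.091)^−4] / 0.091 = 30709.90490
Perpetuity value at year 4: €31,600.00 / 0.091 = 347252.74725
PV of perpetuity: 347252.74725 / (1+0.091)^4 = 245101.90569
Total PV = 30709.90490 + 245101.90569 = 275811.81059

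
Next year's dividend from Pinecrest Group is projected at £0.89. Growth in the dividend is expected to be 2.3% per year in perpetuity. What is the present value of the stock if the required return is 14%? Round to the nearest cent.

£7.61

Growing perpetuity: P = D₁ / (r − g) = £0.8900 / (0.14 − 0.023) = £7.61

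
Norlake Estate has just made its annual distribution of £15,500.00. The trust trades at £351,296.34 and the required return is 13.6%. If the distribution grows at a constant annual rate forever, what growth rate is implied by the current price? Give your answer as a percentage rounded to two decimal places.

P = D₀(1+g)/(r−g) ⇒ P(r−g) = D₀(1+g) ⇒ g(P+D₀) = P·r − D₀
g = (P·r − D₀)/(P + D₀) = (£351,296.34×0.136 − £15,500.00) / (£351,296.34 + £15,500.00) = 0.087995

8.80%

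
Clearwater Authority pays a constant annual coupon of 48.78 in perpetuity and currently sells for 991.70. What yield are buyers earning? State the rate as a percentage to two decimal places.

P = C/r ⇒ r = C/P = 48.78/991.70 = 0.049188

4.92%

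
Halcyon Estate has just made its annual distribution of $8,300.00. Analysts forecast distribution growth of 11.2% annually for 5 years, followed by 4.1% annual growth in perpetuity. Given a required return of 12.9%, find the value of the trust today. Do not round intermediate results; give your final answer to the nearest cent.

$130674.91

D_1 = 9229.60000
D_2 = 10263.31520
D_3 = 11412.80650
D_4 = 12691.04083
D_5 = 14112.43740
Terminal value at year 5: TV = D_5×(1+g_2)/(r−g_2) = 14691.04734/0.088 = 166943.71974
P_0 = D_1/(1+r)^1 + D_2/(1+r)^2 + D_3/(1+r)^3 + D_4/(1+r)^4 + D_5/(1+r)^5 + TV/(1+r)^5
    = 8175.02214 + 8051.92615 + 7930.68368 + 7811.26683 + 7693.64811 + 91012.36007 = 130674.90700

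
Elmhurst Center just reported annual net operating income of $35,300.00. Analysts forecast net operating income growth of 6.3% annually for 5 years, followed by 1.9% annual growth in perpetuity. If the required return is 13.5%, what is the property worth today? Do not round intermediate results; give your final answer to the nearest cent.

$369068.58

D_1 = 37523.90000
D_2 = 39887.90570
D_3 = 42400.84376
D_4 = 45072.09692
D_5 = 47911.63902
Terminal value at year 5: TV = D_5×(1+g_2)/(r−g_2) = 48821.96016/0.116 = 420878.96692
P_0 = D_1/(1+r)^1 + D_2/(1+r)^2 + D_3/(1+r)^3 + D_4/(1+r)^4 + D_5/(1+r)^5 + TV/(1+r)^5
    = 33060.70485 + 30963.46190 + 28999.25991 + 27159.65928 + 25436.75578 + 223448.74261 = 369068.58432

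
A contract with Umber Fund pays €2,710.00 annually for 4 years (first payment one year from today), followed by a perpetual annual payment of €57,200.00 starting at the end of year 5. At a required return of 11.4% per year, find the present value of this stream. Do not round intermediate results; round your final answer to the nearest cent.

€334135.82

PV of 4-year annuity: €2,710.00 × [1 − (1+0.114)^−4] / 0.114 = 8336.32412
Perpetuity value at year 4: €57,200.00 / 0.114 = 501754.38596
PV of perpetuity: 501754.38596 / (1+0.114)^4 = 325799.50048
Total PV = 8336.32412 + 325799.50048 = 334135.82460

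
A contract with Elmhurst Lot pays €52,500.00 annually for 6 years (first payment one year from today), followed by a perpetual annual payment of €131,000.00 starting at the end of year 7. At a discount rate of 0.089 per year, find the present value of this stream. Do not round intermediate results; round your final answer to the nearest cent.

€1118713.12

PV of 6-year annuity: €52,500.00 × [1 − (1+0.089)^−6] / 0.089 = 236214.54930
Perpetuity value at year 6: €131,000.00 / 0.089 = 1471910.11236
PV of perpetuity: 1471910.11236 / (1+0.089)^6 = 882498.57030
Total PV = 236214.54930 + 882498.57030 = 1118713.11960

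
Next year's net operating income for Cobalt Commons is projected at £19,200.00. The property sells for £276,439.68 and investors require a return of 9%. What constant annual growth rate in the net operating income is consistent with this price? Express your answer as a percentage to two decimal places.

2.05%

P = D₁/(r−g) ⇒ g = r − D₁/P = 0.09 − £19,200.00/£276,439.68 = 0.020545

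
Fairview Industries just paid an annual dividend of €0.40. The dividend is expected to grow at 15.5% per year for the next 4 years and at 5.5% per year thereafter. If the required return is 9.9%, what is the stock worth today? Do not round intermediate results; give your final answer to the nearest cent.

D_1 = 0.46200
D_2 = 0.53361
D_3 = 0.61632
D_4 = 0.71185
Terminal value at year 4: TV = D_4×(1+g_2)/(r−g_2) = 0.75100/0.044 = 17.06820
P_0 = D_1/(1+r)^1 + D_2/(1+r)^2 + D_3/(1+r)^3 + D_4/(1+r)^4 + TV/(1+r)^4
    = 0.42038 + 0.44180 + 0.46432 + 0.48797 + 11.70030 = 13.51477

€13.51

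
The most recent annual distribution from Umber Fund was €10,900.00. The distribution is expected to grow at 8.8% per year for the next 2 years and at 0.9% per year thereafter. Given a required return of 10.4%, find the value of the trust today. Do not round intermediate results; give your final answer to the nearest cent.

D_1 = 11859.20000
D_2 = 12902.80960
Terminal value at year 2: TV = D_2×(1+g_2)/(r−g_2) = 13018.93489/0.095 = 137041.41986
P_0 = D_1/(1+r)^1 + D_2/(1+r)^2 + TV/(1+r)^2
    = 10742.02899 + 10586.34741 + 112438.15298 = 133766.52937

€133766.53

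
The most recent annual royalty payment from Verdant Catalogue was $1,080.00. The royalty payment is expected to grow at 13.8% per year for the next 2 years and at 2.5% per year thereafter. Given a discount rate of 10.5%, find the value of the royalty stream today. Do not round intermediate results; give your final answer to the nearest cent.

D_1 = 1229.04000
D_2 = 1398.64752
Terminal value at year 2: TV = D_2×(1+g_2)/(r−g_2) = 1433.61371/0.08 = 17920.17135
P_0 = D_1/(1+r)^1 + D_2/(1+r)^2 + TV/(1+r)^2
    = 1112.25339 + 1145.47001 + 14676.33451 = 16934.05792

$16934.06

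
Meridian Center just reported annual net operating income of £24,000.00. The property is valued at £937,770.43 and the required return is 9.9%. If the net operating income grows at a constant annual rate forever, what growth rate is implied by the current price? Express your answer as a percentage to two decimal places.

7.16%

P = D₀(1+g)/(r−g) ⇒ P(r−g) = D₀(1+g) ⇒ g(P+D₀) = P·r − D₀
g = (P·r − D₀)/(P + D₀) = (£937,770.43×0.099 − £24,000.00) / (£937,770.43 + £24,000.00) = 0.071576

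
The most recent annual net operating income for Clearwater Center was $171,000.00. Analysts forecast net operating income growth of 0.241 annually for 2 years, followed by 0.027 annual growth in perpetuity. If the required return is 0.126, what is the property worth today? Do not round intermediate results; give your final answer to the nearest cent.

D_1 = 212211.00000
D_2 = 263353.85100
Terminal value at year 2: TV = D_2×(1+g_2)/(r−g_2) = 270464.40498/0.099 = 2731963.68664
P_0 = D_1/(1+r)^1 + D_2/(1+r)^2 + TV/(1+r)^2
    = 188464.47602 + 207712.62411 + 2154756.21168 = 2550933.31180

$2550933.31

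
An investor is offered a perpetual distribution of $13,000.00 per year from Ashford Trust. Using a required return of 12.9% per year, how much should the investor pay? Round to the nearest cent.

$100775.19

Level perpetuity: PV = C / r = $13,000.00 / 0.129 = $100,775.19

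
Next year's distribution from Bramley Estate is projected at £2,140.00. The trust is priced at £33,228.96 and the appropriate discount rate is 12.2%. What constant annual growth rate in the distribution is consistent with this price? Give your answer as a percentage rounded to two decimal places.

P = D₁/(r−g) ⇒ g = r − D₁/P = 0.122 − £2,140.00/£33,228.96 = 0.057598

5.76%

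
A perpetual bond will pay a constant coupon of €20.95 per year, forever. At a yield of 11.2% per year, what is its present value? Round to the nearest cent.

€187.05

Level perpetuity: PV = C / r = €20.95 / 0.112 = €187.05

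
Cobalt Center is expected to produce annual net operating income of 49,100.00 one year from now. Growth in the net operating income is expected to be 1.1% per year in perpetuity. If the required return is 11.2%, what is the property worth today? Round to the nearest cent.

Growing perpetuity: P = D₁ / (r − g) = 49,100.0000 / (0.112 − 0.011) = 486,138.61

486138.61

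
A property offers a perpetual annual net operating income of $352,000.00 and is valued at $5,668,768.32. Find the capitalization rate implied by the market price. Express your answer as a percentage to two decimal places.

P = C/r ⇒ r = C/P = $352,000.00/$5,668,768.32 = 0.062095

6.21%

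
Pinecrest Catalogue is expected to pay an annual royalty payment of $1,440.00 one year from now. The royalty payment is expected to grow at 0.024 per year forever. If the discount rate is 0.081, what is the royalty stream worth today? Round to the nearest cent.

Growing perpetuity: P = D₁ / (r − g) = $1,440.0000 / (0.081 − 0.024) = $25,263.16

$25263.16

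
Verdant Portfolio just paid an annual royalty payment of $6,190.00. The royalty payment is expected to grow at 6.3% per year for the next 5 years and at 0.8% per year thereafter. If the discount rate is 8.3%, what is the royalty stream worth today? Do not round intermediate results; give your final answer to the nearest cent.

D_1 = 6579.97000
D_2 = 6994.50811
D_3 = 7435.16212
D_4 = 7903.57733
D_5 = 8401.50271
Terminal value at year 5: TV = D_5×(1+g_2)/(r−g_2) = 8468.71473/0.075 = 112916.19638
P_0 = D_1/(1+r)^1 + D_2/(1+r)^2 + D_3/(1+r)^3 + D_4/(1+r)^4 + D_5/(1+r)^5 + TV/(1+r)^5
    = 6075.68790 + 5963.48683 + 5853.35781 + 5745.26256 + 5639.16353 + 75790.35778 = 105067.31641

$105067.32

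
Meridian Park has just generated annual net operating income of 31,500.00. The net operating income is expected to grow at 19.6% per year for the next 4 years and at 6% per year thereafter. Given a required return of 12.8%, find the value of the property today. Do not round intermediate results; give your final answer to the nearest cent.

766746.25

D_1 = 37674.00000
D_2 = 45058.10400
D_3 = 53889.49238
D_4 = 64451.83289
Terminal value at year 4: TV = D_4×(1+g_2)/(r−g_2) = 68318.94286/0.068 = 1004690.33625
P_0 = D_1/(1+r)^1 + D_2/(1+r)^2 + D_3/(1+r)^3 + D_4/(1+r)^4 + TV/(1+r)^4
    = 33398.93617 + 35412.34722 + 37547.13410 + 39810.61382 + 620577.21544 = 766746.24675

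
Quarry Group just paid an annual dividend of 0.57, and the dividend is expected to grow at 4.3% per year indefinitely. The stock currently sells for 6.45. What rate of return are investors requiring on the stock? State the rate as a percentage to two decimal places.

D₁ = 0.57 × 1.043 = 0.5945
P = D₁/(r − g) ⇒ r = D₁/P + g = 0.5945/6.45 + 0.043 = 0.092172 + 0.043 = 0.135172

13.52%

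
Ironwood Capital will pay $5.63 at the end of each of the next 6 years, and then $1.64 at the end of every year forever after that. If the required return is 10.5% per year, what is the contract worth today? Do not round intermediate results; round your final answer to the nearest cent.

PV of 6-year annuity: $5.63 × [1 − (1+0.105)^−6] / 0.105 = 24.16497
Perpetuity value at year 6: $1.64 / 0.105 = 15.61905
PV of perpetuity: 15.61905 / (1+0.105)^6 = 8.57987
Total PV = 24.16497 + 8.57987 = 32.74484

$32.74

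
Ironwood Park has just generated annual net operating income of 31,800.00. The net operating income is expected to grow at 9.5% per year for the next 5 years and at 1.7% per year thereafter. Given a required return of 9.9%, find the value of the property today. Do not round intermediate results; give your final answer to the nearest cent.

544544.51

D_1 = 34821.00000
D_2 = 38128.99500
D_3 = 41751.24952
D_4 = 45717.61823
D_5 = 50060.79196
Terminal value at year 5: TV = D_5×(1+g_2)/(r−g_2) = 50911.82543/0.082 = 620875.91982
P_0 = D_1/(1+r)^1 + D_2/(1+r)^2 + D_3/(1+r)^3 + D_4/(1+r)^4 + D_5/(1+r)^5 + TV/(1+r)^5
    = 31684.25842 + 31568.93809 + 31454.03750 + 31339.55511 + 31225.48939 + 387272.22821 = 544544.50673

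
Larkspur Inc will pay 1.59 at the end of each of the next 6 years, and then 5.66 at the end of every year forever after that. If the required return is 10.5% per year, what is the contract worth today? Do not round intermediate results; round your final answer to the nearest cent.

PV of 6-year annuity: 1.59 × [1 − (1+0.105)^−6] / 0.105 = 6.82457
Perpetuity value at year 6: 5.66 / 0.105 = 53.90476
PV of perpetuity: 53.90476 / (1+0.105)^6 = 29.61103
Total PV = 6.82457 + 29.61103 = 36.43559

36.44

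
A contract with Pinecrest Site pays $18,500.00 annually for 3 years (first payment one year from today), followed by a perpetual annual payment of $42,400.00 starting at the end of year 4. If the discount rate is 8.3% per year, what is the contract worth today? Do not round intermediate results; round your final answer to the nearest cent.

$449582.65

PV of 3-year annuity: $18,500.00 × [1 − (1+0.083)^−3] / 0.083 = 47419.38848
Perpetuity value at year 3: $42,400.00 / 0.083 = 510843.37349
PV of perpetuity: 510843.37349 / (1+0.083)^3 = 402163.26152
Total PV = 47419.38848 + 402163.26152 = 449582.65000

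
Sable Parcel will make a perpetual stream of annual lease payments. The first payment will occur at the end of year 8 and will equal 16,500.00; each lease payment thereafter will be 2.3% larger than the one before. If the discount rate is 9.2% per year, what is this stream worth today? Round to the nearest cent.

Value at end of year 7: C₁ / (r − g) = 16,500.00 / (0.092 − 0.023) = 239,130.4348
Discount to today: PV = 239,130.4348 / (1 + 0.092)^7 = 239,130.4348 / 1.851648 = 129,144.64

129144.64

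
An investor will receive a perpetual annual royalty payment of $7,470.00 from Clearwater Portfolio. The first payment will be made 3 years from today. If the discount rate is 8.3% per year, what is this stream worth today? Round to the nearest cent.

Value at end of year 2: C / r = $7,470.00 / 0.083 = $90,000.0000
Discount to today: PV = $90,000.0000 / (1 + 0.083)^2 = $90,000.0000 / 1.172889 = $76,733.60

$76733.60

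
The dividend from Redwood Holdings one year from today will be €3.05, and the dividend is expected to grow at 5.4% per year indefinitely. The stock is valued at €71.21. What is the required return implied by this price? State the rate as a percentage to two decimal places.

9.68%

P = D₁/(r − g) ⇒ r = D₁/P + g = €3.0500/€71.21 + 0.054 = 0.042831 + 0.054 = 0.096831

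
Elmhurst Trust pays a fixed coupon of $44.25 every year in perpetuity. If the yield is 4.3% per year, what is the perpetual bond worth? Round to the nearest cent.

$1029.07

Level perpetuity: PV = C / r = $44.25 / 0.043 = $1,029.07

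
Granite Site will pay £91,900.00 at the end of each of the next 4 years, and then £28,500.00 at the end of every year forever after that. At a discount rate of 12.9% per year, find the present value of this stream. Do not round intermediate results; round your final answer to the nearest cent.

£409904.21

PV of 4-year annuity: £91,900.00 × [1 − (1+0.129)^−4] / 0.129 = 273922.85410
Perpetuity value at year 4: £28,500.00 / 0.129 = 220930.23256
PV of perpetuity: 220930.23256 / (1+0.129)^4 = 135981.36050
Total PV = 273922.85410 + 135981.36050 = 409904.21460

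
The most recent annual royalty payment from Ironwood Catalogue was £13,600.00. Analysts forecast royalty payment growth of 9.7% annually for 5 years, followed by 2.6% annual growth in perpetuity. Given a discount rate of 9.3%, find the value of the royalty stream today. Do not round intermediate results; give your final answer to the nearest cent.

£280851.75

D_1 = 14919.20000
D_2 = 16366.36240
D_3 = 17953.89955
D_4 = 19695.42781
D_5 = 21605.88431
Terminal value at year 5: TV = D_5×(1+g_2)/(r−g_2) = 22167.63730/0.067 = 330860.25819
P_0 = D_1/(1+r)^1 + D_2/(1+r)^2 + D_3/(1+r)^3 + D_4/(1+r)^4 + D_5/(1+r)^5 + TV/(1+r)^5
    = 13649.77127 + 13699.72469 + 13749.86092 + 13800.18063 + 13850.68449 + 212101.52670 = 280851.74870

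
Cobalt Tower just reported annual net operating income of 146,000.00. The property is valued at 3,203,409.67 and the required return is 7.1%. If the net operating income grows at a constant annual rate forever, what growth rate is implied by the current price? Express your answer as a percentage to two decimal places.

2.43%

P = D₀(1+g)/(r−g) ⇒ P(r−g) = D₀(1+g) ⇒ g(P+D₀) = P·r − D₀
g = (P·r − D₀)/(P + D₀) = (3,203,409.67×0.071 − 146,000.00) / (3,203,409.67 + 146,000.00) = 0.024315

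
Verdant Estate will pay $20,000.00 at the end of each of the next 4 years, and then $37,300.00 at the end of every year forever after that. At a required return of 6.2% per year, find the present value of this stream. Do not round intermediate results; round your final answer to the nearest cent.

PV of 4-year annuity: $20,000.00 × [1 − (1+0.062)^−4] / 0.062 = 68985.90638
Perpetuity value at year 4: $37,300.00 / 0.062 = 601612.90323
PV of perpetuity: 601612.90323 / (1+0.062)^4 = 472954.18782
Total PV = 68985.90638 + 472954.18782 = 541940.09421

$541940.09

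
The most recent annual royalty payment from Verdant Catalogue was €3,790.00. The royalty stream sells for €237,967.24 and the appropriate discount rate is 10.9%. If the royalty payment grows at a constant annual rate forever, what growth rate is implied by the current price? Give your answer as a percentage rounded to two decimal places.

P = D₀(1+g)/(r−g) ⇒ P(r−g) = D₀(1+g) ⇒ g(P+D₀) = P·r − D₀
g = (P·r − D₀)/(P + D₀) = (€237,967.24×0.109 − €3,790.00) / (€237,967.24 + €3,790.00) = 0.091614

9.16%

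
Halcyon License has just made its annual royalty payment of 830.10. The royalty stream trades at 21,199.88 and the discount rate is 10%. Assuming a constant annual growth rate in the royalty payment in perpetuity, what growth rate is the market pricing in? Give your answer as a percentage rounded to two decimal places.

5.86%

P = D₀(1+g)/(r−g) ⇒ P(r−g) = D₀(1+g) ⇒ g(P+D₀) = P·r − D₀
g = (P·r − D₀)/(P + D₀) = (21,199.88×0.1 − 830.10) / (21,199.88 + 830.10) = 0.058551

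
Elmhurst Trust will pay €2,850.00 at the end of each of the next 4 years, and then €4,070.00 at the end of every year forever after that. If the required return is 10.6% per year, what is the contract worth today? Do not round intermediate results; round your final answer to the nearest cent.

€34578.69

PV of 4-year annuity: €2,850.00 × [1 − (1+0.106)^−4] / 0.106 = 8918.01678
Perpetuity value at year 4: €4,070.00 / 0.106 = 38396.22642
PV of perpetuity: 38396.22642 / (1+0.106)^4 = 25660.67263
Total PV = 8918.01678 + 25660.67263 = 34578.68941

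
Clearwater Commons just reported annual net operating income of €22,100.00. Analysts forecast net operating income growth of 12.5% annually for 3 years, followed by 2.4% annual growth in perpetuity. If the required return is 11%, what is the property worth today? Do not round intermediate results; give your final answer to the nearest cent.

D_1 = 24862.50000
D_2 = 27970.31250
D_3 = 31466.60156
Terminal value at year 3: TV = D_3×(1+g_2)/(r−g_2) = 32221.80000/0.086 = 374672.09302
P_0 = D_1/(1+r)^1 + D_2/(1+r)^2 + D_3/(1+r)^3 + TV/(1+r)^3
    = 22398.64865 + 22701.33309 + 23008.10786 + 273957.00523 = 342065.09483

€342065.09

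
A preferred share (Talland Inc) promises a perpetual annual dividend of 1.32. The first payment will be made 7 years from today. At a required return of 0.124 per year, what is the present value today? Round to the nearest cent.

Value at end of year 6: C / r = 1.32 / 0.124 = 10.6452
Discount to today: PV = 10.6452 / (1 + 0.124)^6 = 10.6452 / 2.016498 = 5.28

5.28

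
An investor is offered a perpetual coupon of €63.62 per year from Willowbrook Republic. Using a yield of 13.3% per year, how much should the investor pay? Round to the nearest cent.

€478.35

Level perpetuity: PV = C / r = €63.62 / 0.133 = €478.35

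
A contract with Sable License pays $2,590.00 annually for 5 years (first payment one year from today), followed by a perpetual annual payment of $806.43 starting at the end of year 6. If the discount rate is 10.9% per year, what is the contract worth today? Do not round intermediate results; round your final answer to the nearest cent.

PV of 5-year annuity: $2,590.00 × [1 − (1+0.109)^−5] / 0.109 = 9596.50192
Perpetuity value at year 5: $806.43 / 0.109 = 7398.44037
PV of perpetuity: 7398.44037 / (1+0.109)^5 = 4410.44537
Total PV = 9596.50192 + 4410.44537 = 14006.94729

$14006.95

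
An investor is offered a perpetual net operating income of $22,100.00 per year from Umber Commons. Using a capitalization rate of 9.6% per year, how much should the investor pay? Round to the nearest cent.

Level perpetuity: PV = C / r = $22,100.00 / 0.096 = $230,208.33

$230208.33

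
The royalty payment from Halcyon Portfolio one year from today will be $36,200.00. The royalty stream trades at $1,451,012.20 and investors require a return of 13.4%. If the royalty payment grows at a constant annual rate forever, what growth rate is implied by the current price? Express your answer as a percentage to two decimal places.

P = D₁/(r−g) ⇒ g = r − D₁/P = 0.134 − $36,200.00/$1,451,012.20 = 0.109052

10.91%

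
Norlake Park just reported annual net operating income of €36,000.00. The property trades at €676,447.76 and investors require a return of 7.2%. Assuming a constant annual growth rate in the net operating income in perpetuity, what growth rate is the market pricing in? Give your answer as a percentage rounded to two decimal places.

1.78%

P = D₀(1+g)/(r−g) ⇒ P(r−g) = D₀(1+g) ⇒ g(P+D₀) = P·r − D₀
g = (P·r − D₀)/(P + D₀) = (€676,447.76×0.072 − €36,000.00) / (€676,447.76 + €36,000.00) = 0.017832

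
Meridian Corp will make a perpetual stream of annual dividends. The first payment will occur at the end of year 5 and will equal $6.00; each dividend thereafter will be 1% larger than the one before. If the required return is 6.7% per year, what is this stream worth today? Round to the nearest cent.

$81.21

Value at end of year 4: C₁ / (r − g) = $6.00 / (0.067 − 0.01) = $105.2632
Discount to today: PV = $105.2632 / (1 + 0.067)^4 = $105.2632 / 1.296157 = $81.21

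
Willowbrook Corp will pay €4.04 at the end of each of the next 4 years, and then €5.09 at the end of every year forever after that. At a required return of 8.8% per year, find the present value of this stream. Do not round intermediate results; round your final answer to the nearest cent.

PV of 4-year annuity: €4.04 × [1 − (1+0.088)^−4] / 0.088 = 13.14613
Perpetuity value at year 4: €5.09 / 0.088 = 57.84091
PV of perpetuity: 57.84091 / (1+0.088)^4 = 41.27808
Total PV = 13.14613 + 41.27808 = 54.42422

€54.42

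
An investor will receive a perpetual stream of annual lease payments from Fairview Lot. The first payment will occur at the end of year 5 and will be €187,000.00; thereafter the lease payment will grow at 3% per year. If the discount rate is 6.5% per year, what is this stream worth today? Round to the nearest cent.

Value at end of year 4: C₁ / (r − g) = €187,000.00 / (0.065 − 0.03) = €5,342,857.1429
Discount to today: PV = €5,342,857.1429 / (1 + 0.065)^4 = €5,342,857.1429 / 1.286466 = €4,153,126.23

€4153126.23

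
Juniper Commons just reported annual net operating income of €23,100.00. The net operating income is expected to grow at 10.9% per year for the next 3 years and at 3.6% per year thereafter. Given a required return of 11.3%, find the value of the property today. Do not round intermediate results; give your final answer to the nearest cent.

D_1 = 25617.90000
D_2 = 28410.25110
D_3 = 31506.96847
Terminal value at year 3: TV = D_3×(1+g_2)/(r−g_2) = 32641.21933/0.077 = 423911.93941
P_0 = D_1/(1+r)^1 + D_2/(1+r)^2 + D_3/(1+r)^3 + TV/(1+r)^3
    = 23016.98113 + 22934.26062 + 22851.83741 + 307461.08510 = 376264.16426

€376264.16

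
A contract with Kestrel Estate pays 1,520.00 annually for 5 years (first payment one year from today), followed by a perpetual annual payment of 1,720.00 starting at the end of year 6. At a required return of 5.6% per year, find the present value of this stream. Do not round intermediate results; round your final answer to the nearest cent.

PV of 5-year annuity: 1,520.00 × [1 − (1+0.056)^−5] / 0.056 = 6473.07163
Perpetuity value at year 5: 1,720.00 / 0.056 = 30714.28571
PV of perpetuity: 30714.28571 / (1+0.056)^5 = 23389.49413
Total PV = 6473.07163 + 23389.49413 = 29862.56576

29862.57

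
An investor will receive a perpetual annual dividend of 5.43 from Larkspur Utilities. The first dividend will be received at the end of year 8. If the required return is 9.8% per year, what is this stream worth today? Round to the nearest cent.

Value at end of year 7: C / r = 5.43 / 0.098 = 55.4082
Discount to today: PV = 55.4082 / (1 + 0.098)^7 = 55.4082 / 1.924050 = 28.80

28.80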